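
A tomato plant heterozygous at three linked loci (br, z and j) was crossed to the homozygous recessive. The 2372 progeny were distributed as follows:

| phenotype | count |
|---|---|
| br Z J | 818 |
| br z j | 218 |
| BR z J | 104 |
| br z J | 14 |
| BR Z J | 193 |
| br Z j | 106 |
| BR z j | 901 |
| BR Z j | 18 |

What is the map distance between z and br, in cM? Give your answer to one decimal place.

The two most frequent reciprocal classes, br Z J and BR z j, are the parental types, so the F1 was br Z J / BR z j.
The two rarest classes, br z J and BR Z j, are the double crossovers. Comparing them with the parentals, only the z allele has switched, so z is the middle locus and the order is br – z – j.
Crossovers in the br–z interval produce the single-crossover classes BR Z J and br z j (193 + 218 = 411) plus the double crossovers (32).
RF(br–z) = (411 + 32) / 2372 = 443/2372 = 0.1868 → 18.7 cM.

18.7 cM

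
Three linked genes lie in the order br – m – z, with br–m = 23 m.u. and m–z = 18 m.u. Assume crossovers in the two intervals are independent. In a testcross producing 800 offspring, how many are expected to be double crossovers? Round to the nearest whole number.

33

Map distances give recombination frequencies of 0.230 and 0.180 for the two intervals.
With no interference, expected double-crossover frequency = 0.230 × 0.180 = 0.04140.
Expected number = 0.04140 × 800 = 33.12 ≈ 33.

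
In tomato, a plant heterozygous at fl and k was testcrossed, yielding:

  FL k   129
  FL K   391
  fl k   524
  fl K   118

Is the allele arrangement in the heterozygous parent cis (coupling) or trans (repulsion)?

cis

The two most frequent classes are FL K (391) and fl k (524); these are the parental (non-recombinant) types.
So the F1 carried FL K on one chromosome and fl k on the other — the recessive alleles are on the same chromosome (cis / coupling).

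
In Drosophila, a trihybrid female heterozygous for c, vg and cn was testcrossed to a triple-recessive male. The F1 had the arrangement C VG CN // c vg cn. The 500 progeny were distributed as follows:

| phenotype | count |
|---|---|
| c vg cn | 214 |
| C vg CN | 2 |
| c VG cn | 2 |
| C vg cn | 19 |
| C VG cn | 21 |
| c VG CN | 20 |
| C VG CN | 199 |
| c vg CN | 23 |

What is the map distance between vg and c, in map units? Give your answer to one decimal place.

The two rarest classes, C vg CN and c VG cn, are the double crossovers. Comparing them with the parentals, only the vg allele has switched, so vg is the middle locus and the order is c – vg – cn.
Crossovers in the c–vg interval produce the single-crossover classes c VG CN and C vg cn (20 + 19 = 39) plus the double crossovers (4).
RF(c–vg) = (39 + 4) / 500 = 43/500 = 0.0860 → 8.6 map units.

8.6 map units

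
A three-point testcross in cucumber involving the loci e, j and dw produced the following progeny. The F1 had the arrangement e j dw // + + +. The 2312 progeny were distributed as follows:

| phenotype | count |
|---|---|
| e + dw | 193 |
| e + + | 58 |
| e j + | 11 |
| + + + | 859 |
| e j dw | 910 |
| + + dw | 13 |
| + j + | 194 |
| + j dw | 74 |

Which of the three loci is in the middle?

dw

The two rarest classes, e j + and + + dw, are the double crossovers. Comparing them with the parentals, only the dw allele has switched, so dw is the middle locus and the order is e – dw – j.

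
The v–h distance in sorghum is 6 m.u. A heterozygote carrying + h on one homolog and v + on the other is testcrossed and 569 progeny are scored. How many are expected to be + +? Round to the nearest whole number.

17

A map distance of 6 m.u. corresponds to a recombination frequency of 0.060.
The F1 is + h / v +, so + + is a recombinant gamete class with expected frequency r/2 = 0.060/2 = 0.0300.
Expected number = 0.0300 × 569 = 17.07 ≈ 17.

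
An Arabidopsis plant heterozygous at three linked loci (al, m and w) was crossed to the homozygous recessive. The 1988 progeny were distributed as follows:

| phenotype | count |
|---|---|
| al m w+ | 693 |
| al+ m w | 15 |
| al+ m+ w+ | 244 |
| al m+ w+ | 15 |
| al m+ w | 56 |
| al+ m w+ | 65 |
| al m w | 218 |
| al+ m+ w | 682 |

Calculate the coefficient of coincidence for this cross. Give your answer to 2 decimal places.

0.80

The two most frequent reciprocal classes, al m w+ and al+ m+ w, are the parental types, so the F1 was al m w+ / al+ m+ w.
The two rarest classes, al m+ w+ and al+ m w, are the double crossovers. Comparing them with the parentals, only the m allele has switched, so m is the middle locus and the order is al – m – w.
al–m: (121 + 30)/1988 = 0.0760; m–w: (462 + 30)/1988 = 0.2475.
Expected DCO frequency = 0.0760 × 0.2475 ≈ 0.01881; observed = 30/1988 ≈ 0.01509.
Coefficient of coincidence = 0.01509/0.01881 ≈ 0.80.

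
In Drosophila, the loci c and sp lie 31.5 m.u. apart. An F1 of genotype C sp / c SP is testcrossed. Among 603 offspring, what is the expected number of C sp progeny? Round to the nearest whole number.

207

A map distance of 31.5 m.u. corresponds to a recombination frequency of 0.315.
The F1 is C sp / c SP, so C sp is a parental gamete class with expected frequency (1 − r)/2 = 0.685/2 = 0.3425.
Expected number = 0.3425 × 603 = 206.53 ≈ 207.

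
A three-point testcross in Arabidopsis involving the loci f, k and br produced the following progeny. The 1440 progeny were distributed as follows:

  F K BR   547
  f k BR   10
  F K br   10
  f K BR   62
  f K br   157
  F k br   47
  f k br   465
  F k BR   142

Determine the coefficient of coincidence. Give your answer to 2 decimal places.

0.70

The two most frequent reciprocal classes, f k br and F K BR, are the parental types, so the F1 was f k br / F K BR.
The two rarest classes, f k BR and F K br, are the double crossovers. Comparing them with the parentals, only the br allele has switched, so br is the middle locus and the order is f – br – k.
f–br: (109 + 20)/1440 = 0.0896; br–k: (299 + 20)/1440 = 0.2215.
Expected DCO frequency = 0.0896 × 0.2215 ≈ 0.01985; observed = 20/1440 ≈ 0.01389.
Coefficient of coincidence = 0.01389/0.01985 ≈ 0.70.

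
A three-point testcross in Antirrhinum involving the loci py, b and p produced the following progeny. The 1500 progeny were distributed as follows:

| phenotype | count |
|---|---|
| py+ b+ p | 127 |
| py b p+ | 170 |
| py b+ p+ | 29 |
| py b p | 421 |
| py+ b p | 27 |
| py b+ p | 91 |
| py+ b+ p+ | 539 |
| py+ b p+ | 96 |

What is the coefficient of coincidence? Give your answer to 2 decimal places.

0.98

The two most frequent reciprocal classes, py b p and py+ b+ p+, are the parental types, so the F1 was py b p / py+ b+ p+.
The two rarest classes, py+ b p and py b+ p+, are the double crossovers. Comparing them with the parentals, only the py allele has switched, so py is the middle locus and the order is b – py – p.
b–py: (187 + 56)/1500 = 0.1620; py–p: (297 + 56)/1500 = 0.2353.
Expected DCO frequency = 0.1620 × 0.2353 ≈ 0.03812; observed = 56/1500 ≈ 0.03733.
Coefficient of coincidence = 0.03733/0.03812 ≈ 0.98.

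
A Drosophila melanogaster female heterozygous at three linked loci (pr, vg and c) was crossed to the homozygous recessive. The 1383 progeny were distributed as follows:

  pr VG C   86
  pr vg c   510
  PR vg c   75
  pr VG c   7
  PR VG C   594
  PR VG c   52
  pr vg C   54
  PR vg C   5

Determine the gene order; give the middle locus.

vg

The two most frequent reciprocal classes, pr vg c and PR VG C, are the parental types, so the F1 was pr vg c / PR VG C.
The two rarest classes, pr VG c and PR vg C, are the double crossovers. Comparing them with the parentals, only the vg allele has switched, so vg is the middle locus and the order is pr – vg – c.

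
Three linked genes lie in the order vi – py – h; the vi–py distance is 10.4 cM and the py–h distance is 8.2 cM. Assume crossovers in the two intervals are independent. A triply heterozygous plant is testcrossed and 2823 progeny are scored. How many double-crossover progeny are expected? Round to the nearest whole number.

24

Map distances give recombination frequencies of 0.104 and 0.082 for the two intervals.
With no interference, expected double-crossover frequency = 0.104 × 0.082 = 0.00853.
Expected number = 0.00853 × 2823 = 24.07 ≈ 24.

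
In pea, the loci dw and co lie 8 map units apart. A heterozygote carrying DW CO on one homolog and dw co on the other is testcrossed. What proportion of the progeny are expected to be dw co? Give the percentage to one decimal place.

46.0%

A map distance of 8 map units corresponds to a recombination frequency of 0.080.
The F1 is DW CO / dw co, so dw co is a parental gamete class with expected frequency (1 − r)/2 = 0.920/2 = 0.4600.
That is 0.4600 = 46.0% of the progeny.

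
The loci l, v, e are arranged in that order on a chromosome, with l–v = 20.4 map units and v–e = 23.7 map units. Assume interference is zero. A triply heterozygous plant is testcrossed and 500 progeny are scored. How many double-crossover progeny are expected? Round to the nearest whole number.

Map distances give recombination frequencies of 0.204 and 0.237 for the two intervals.
With no interference, expected double-crossover frequency = 0.204 × 0.237 = 0.04835.
Expected number = 0.04835 × 500 = 24.17 ≈ 24.

24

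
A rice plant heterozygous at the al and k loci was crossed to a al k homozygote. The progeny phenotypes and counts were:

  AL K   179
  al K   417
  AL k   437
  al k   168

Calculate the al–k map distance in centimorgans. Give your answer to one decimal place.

The two most frequent classes, AL k (437) and al K (417), are the parental types, so the F1 was AL k / al K.
The recombinant classes are AL K and al k: 179 + 168 = 347.
Recombination frequency = 347/1201 = 0.2889 ≈ 28.9%, i.e. 28.9 centimorgans.

28.9 centimorgans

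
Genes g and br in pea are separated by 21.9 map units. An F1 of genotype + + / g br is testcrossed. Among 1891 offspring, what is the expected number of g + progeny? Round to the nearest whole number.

A map distance of 21.9 map units corresponds to a recombination frequency of 0.219.
The F1 is + + / g br, so g + is a recombinant gamete class with expected frequency r/2 = 0.219/2 = 0.1095.
Expected number = 0.1095 × 1891 = 207.06 ≈ 207.

207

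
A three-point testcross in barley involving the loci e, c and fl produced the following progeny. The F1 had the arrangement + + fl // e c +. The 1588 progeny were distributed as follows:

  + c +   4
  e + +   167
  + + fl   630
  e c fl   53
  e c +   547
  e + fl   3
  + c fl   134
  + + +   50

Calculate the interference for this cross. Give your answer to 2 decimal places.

The two rarest classes, e + fl and + c +, are the double crossovers. Comparing them with the parentals, only the e allele has switched, so e is the middle locus and the order is c – e – fl.
c–e: (301 + 7)/1588 = 0.1940; e–fl: (103 + 7)/1588 = 0.0693.
Expected DCO frequency = 0.1940 × 0.0693 ≈ 0.01344; observed = 7/1588 ≈ 0.00441.
Coefficient of coincidence = 0.00441/0.01344 ≈ 0.33; interference = 1 − 0.33 = 0.67.

0.67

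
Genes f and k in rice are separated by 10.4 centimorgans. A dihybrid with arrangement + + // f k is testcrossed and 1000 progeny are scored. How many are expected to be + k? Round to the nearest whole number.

A map distance of 10.4 centimorgans corresponds to a recombination frequency of 0.104.
The F1 is + + / f k, so + k is a recombinant gamete class with expected frequency r/2 = 0.104/2 = 0.0520.
Expected number = 0.0520 × 1000 = 52.00 ≈ 52.

52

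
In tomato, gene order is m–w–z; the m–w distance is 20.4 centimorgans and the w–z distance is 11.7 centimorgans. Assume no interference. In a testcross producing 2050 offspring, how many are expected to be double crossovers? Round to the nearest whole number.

Map distances give recombination frequencies of 0.204 and 0.117 for the two intervals.
With no interference, expected double-crossover frequency = 0.204 × 0.117 = 0.02387.
Expected number = 0.02387 × 2050 = 48.93 ≈ 49.

49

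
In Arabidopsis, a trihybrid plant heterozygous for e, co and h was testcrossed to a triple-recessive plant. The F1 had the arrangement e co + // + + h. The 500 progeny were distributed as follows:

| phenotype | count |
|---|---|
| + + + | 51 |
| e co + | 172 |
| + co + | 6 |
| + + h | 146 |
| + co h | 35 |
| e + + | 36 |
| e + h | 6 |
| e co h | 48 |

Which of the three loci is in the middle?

e

The two rarest classes, + co + and e + h, are the double crossovers. Comparing them with the parentals, only the e allele has switched, so e is the middle locus and the order is h – e – co.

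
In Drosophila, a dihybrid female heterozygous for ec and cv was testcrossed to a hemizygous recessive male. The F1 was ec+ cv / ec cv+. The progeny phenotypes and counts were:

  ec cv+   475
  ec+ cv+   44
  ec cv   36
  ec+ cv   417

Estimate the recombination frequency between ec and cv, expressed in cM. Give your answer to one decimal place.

The recombinant classes are ec+ cv+ and ec cv: 44 + 36 = 80.
Recombination frequency = 80/972 = 0.0823 ≈ 8.2%, i.e. 8.2 cM.

8.2 cM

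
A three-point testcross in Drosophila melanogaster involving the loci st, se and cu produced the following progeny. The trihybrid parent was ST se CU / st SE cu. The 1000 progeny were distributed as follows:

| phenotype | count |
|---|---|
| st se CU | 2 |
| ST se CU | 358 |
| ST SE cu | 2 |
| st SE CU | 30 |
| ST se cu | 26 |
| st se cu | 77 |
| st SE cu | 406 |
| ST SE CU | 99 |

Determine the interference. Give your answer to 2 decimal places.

The two rarest classes, st se CU and ST SE cu, are the double crossovers. Comparing them with the parentals, only the st allele has switched, so st is the middle locus and the order is cu – st – se.
cu–st: (56 + 4)/1000 = 0.0600; st–se: (176 + 4)/1000 = 0.1800.
Expected DCO frequency = 0.0600 × 0.1800 ≈ 0.01080; observed = 4/1000 ≈ 0.00400.
Coefficient of coincidence = 0.00400/0.01080 ≈ 0.37; interference = 1 − 0.37 = 0.63.

0.63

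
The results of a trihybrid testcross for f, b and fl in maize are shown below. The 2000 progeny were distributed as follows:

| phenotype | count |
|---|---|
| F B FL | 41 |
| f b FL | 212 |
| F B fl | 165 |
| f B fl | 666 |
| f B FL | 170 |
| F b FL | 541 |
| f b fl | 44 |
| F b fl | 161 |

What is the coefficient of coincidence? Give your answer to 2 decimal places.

The two most frequent reciprocal classes, F b FL and f B fl, are the parental types, so the F1 was F b FL / f B fl.
The two rarest classes, F B FL and f b fl, are the double crossovers. Comparing them with the parentals, only the b allele has switched, so b is the middle locus and the order is fl – b – f.
fl–b: (331 + 85)/2000 = 0.2080; b–f: (377 + 85)/2000 = 0.2310.
Expected DCO frequency = 0.2080 × 0.2310 ≈ 0.04805; observed = 85/2000 ≈ 0.04250.
Coefficient of coincidence = 0.04250/0.04805 ≈ 0.88.

0.88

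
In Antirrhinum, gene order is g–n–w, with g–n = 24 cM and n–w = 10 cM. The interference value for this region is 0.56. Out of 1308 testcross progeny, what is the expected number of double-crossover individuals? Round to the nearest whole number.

14

Map distances give recombination frequencies of 0.240 and 0.100 for the two intervals.
With interference 0.56 (so coincidence = 0.44), expected double-crossover frequency = 0.240 × 0.100 × 0.44 = 0.01056.
Expected number = 0.01056 × 1308 = 13.81 ≈ 14.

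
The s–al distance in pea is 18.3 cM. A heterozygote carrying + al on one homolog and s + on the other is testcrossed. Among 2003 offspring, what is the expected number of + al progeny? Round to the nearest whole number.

A map distance of 18.3 cM corresponds to a recombination frequency of 0.183.
The F1 is + al / s +, so + al is a parental gamete class with expected frequency (1 − r)/2 = 0.817/2 = 0.4085.
Expected number = 0.4085 × 2003 = 818.23 ≈ 818.

818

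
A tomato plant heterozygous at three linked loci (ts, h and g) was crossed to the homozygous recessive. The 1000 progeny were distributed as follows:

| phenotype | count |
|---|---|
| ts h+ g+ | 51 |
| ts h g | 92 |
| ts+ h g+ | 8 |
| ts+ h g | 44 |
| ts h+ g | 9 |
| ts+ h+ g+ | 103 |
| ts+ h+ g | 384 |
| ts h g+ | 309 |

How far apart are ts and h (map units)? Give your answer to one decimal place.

The two most frequent reciprocal classes, ts h g+ and ts+ h+ g, are the parental types, so the F1 was ts h g+ / ts+ h+ g.
The two rarest classes, ts+ h g+ and ts h+ g, are the double crossovers. Comparing them with the parentals, only the ts allele has switched, so ts is the middle locus and the order is h – ts – g.
Crossovers in the h–ts interval produce the single-crossover classes ts h+ g+ and ts+ h g (51 + 44 = 95) plus the double crossovers (17).
RF(h–ts) = (95 + 17) / 1000 = 112/1000 = 0.1120 → 11.2 map units.

11.2 map units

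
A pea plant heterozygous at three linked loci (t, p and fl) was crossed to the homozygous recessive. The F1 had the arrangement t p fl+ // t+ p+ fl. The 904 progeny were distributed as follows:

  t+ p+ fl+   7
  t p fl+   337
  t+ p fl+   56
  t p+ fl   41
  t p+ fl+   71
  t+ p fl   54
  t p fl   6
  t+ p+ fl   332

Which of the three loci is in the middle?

The two rarest classes, t p fl and t+ p+ fl+, are the double crossovers. Comparing them with the parentals, only the fl allele has switched, so fl is the middle locus and the order is p – fl – t.

fl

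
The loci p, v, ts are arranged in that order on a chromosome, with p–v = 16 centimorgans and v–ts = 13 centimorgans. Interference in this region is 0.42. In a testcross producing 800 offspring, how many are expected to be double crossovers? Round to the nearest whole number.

Map distances give recombination frequencies of 0.160 and 0.130 for the two intervals.
With interference 0.42 (so coincidence = 0.58), expected double-crossover frequency = 0.160 × 0.130 × 0.58 = 0.01206.
Expected number = 0.01206 × 800 = 9.65 ≈ 10.

10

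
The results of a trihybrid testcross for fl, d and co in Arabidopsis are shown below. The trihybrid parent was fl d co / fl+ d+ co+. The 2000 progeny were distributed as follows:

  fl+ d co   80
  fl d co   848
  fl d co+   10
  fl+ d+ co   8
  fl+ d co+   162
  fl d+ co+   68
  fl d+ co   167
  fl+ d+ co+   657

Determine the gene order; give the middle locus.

The two rarest classes, fl d co+ and fl+ d+ co, are the double crossovers. Comparing them with the parentals, only the co allele has switched, so co is the middle locus and the order is fl – co – d.

co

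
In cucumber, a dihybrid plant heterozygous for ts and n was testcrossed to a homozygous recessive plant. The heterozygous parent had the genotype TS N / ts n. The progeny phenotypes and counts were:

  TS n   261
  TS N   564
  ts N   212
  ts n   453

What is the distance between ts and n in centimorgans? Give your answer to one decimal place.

The recombinant classes are TS n and ts N: 261 + 212 = 473.
Recombination frequency = 473/1490 = 0.3174 ≈ 31.7%, i.e. 31.7 centimorgans.

31.7 centimorgans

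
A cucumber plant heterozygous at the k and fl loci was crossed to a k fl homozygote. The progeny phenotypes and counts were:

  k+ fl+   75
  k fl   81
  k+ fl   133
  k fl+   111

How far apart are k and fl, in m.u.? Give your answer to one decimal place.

39.0 m.u.

The two most frequent classes, k+ fl (133) and k fl+ (111), are the parental types, so the F1 was k+ fl / k fl+.
The recombinant classes are k+ fl+ and k fl: 75 + 81 = 156.
Recombination frequency = 156/400 = 0.3900 ≈ 39.0%, i.e. 39.0 m.u.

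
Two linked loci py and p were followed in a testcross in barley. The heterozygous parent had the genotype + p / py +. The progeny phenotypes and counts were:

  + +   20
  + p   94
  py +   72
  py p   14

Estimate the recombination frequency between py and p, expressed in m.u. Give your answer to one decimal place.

The recombinant classes are + + and py p: 20 + 14 = 34.
Recombination frequency = 34/200 = 0.1700 ≈ 17.0%, i.e. 17.0 m.u.

17.0 m.u.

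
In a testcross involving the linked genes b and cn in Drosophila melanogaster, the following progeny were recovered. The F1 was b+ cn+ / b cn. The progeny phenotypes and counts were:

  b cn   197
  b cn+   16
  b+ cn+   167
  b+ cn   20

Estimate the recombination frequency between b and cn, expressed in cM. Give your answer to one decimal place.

9.0 cM

The recombinant classes are b+ cn and b cn+: 20 + 16 = 36.
Recombination frequency = 36/400 = 0.0900 ≈ 9.0%, i.e. 9.0 cM.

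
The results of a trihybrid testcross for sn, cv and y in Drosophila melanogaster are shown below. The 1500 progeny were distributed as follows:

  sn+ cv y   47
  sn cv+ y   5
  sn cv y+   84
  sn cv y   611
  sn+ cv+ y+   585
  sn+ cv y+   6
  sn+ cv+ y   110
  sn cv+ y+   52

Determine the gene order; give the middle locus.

cv

The two most frequent reciprocal classes, sn cv y and sn+ cv+ y+, are the parental types, so the F1 was sn cv y / sn+ cv+ y+.
The two rarest classes, sn cv+ y and sn+ cv y+, are the double crossovers. Comparing them with the parentals, only the cv allele has switched, so cv is the middle locus and the order is y – cv – sn.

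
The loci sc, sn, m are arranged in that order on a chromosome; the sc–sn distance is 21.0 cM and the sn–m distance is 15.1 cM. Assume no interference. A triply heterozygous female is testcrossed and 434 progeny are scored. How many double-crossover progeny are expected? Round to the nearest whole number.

Map distances give recombination frequencies of 0.210 and 0.151 for the two intervals.
With no interference, expected double-crossover frequency = 0.210 × 0.151 = 0.03171.
Expected number = 0.03171 × 434 = 13.76 ≈ 14.

14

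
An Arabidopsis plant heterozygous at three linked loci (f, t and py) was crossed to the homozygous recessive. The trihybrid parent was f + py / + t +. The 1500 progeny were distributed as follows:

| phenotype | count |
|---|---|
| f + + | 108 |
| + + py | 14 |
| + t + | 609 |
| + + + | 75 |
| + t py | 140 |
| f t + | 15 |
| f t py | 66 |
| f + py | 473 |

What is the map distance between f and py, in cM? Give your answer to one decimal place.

18.5 cM

The two rarest classes, + + py and f t +, are the double crossovers. Comparing them with the parentals, only the f allele has switched, so f is the middle locus and the order is t – f – py.
Crossovers in the f–py interval produce the single-crossover classes f + + and + t py (108 + 140 = 248) plus the double crossovers (29).
RF(f–py) = (248 + 29) / 1500 = 277/1500 = 0.1847 → 18.5 cM.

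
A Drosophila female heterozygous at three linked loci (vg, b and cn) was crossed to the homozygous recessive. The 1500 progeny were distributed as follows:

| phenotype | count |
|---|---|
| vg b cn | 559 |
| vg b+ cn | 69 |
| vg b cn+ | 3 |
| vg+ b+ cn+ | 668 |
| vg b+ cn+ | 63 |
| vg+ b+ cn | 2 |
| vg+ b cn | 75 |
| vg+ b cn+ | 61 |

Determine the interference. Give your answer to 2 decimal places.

The two most frequent reciprocal classes, vg+ b+ cn+ and vg b cn, are the parental types, so the F1 was vg+ b+ cn+ / vg b cn.
The two rarest classes, vg+ b+ cn and vg b cn+, are the double crossovers. Comparing them with the parentals, only the cn allele has switched, so cn is the middle locus and the order is vg – cn – b.
vg–cn: (138 + 5)/1500 = 0.0953; cn–b: (130 + 5)/1500 = 0.0900.
Expected DCO frequency = 0.0953 × 0.0900 ≈ 0.00858; observed = 5/1500 ≈ 0.00333.
Coefficient of coincidence = 0.00333/0.00858 ≈ 0.39; interference = 1 − 0.39 = 0.61.

0.61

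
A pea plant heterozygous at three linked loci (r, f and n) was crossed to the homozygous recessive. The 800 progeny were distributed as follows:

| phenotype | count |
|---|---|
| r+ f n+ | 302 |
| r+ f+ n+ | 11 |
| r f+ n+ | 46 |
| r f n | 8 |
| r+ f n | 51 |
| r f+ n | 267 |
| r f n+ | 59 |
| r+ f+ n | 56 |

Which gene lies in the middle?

The two most frequent reciprocal classes, r+ f n+ and r f+ n, are the parental types, so the F1 was r+ f n+ / r f+ n.
The two rarest classes, r+ f+ n+ and r f n, are the double crossovers. Comparing them with the parentals, only the f allele has switched, so f is the middle locus and the order is r – f – n.

f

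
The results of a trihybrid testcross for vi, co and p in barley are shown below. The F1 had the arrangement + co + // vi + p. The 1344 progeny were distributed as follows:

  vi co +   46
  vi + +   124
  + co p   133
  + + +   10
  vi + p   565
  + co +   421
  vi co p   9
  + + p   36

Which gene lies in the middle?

The two rarest classes, + + + and vi co p, are the double crossovers. Comparing them with the parentals, only the co allele has switched, so co is the middle locus and the order is vi – co – p.

co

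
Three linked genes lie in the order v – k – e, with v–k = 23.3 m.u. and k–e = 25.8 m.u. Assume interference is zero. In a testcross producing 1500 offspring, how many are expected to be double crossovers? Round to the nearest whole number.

Map distances give recombination frequencies of 0.233 and 0.258 for the two intervals.
With no interference, expected double-crossover frequency = 0.233 × 0.258 = 0.06011.
Expected number = 0.06011 × 1500 = 90.17 ≈ 90.

90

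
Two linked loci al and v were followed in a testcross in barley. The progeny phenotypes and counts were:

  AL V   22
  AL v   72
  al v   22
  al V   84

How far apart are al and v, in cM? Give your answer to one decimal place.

22.0 cM

The two most frequent classes, AL v (72) and al V (84), are the parental types, so the F1 was AL v / al V.
The recombinant classes are AL V and al v: 22 + 22 = 44.
Recombination frequency = 44/200 = 0.2200 ≈ 22.0%, i.e. 22.0 cM.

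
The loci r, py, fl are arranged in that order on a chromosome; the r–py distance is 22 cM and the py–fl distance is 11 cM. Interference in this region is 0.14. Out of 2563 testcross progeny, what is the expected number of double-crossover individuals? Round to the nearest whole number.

53

Map distances give recombination frequencies of 0.220 and 0.110 for the two intervals.
With interference 0.14 (so coincidence = 0.86), expected double-crossover frequency = 0.220 × 0.110 × 0.86 = 0.02081.
Expected number = 0.02081 × 2563 = 53.34 ≈ 53.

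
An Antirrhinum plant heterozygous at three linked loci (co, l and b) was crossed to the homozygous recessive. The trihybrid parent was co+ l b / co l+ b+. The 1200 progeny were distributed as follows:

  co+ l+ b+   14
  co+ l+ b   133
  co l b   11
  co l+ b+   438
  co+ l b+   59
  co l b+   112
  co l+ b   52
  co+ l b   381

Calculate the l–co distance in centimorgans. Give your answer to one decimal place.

22.5 centimorgans

The two rarest classes, co l b and co+ l+ b+, are the double crossovers. Comparing them with the parentals, only the co allele has switched, so co is the middle locus and the order is b – co – l.
Crossovers in the co–l interval produce the single-crossover classes co+ l+ b and co l b+ (133 + 112 = 245) plus the double crossovers (25).
RF(co–l) = (245 + 25) / 1200 = 270/1200 = 0.2250 → 22.5 centimorgans.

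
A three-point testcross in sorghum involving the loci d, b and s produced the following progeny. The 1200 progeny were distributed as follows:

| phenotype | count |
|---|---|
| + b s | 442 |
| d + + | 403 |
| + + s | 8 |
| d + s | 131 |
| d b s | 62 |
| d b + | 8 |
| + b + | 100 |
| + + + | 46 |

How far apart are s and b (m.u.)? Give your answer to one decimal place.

The two most frequent reciprocal classes, d + + and + b s, are the parental types, so the F1 was d + + / + b s.
The two rarest classes, d b + and + + s, are the double crossovers. Comparing them with the parentals, only the b allele has switched, so b is the middle locus and the order is s – b – d.
Crossovers in the s–b interval produce the single-crossover classes d + s and + b + (131 + 100 = 231) plus the double crossovers (16).
RF(s–b) = (231 + 16) / 1200 = 247/1200 = 0.2058 → 20.6 m.u.

20.6 m.u.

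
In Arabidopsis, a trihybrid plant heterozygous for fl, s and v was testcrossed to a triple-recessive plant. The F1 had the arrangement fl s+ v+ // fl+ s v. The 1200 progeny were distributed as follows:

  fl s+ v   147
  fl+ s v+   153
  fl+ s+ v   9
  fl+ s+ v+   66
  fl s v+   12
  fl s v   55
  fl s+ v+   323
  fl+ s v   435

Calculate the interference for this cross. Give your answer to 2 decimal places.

The two rarest classes, fl s v+ and fl+ s+ v, are the double crossovers. Comparing them with the parentals, only the s allele has switched, so s is the middle locus and the order is fl – s – v.
fl–s: (121 + 21)/1200 = 0.1183; s–v: (300 + 21)/1200 = 0.2675.
Expected DCO frequency = 0.1183 × 0.2675 ≈ 0.03165; observed = 21/1200 ≈ 0.01750.
Coefficient of coincidence = 0.01750/0.03165 ≈ 0.55; interference = 1 − 0.55 = 0.45.

0.45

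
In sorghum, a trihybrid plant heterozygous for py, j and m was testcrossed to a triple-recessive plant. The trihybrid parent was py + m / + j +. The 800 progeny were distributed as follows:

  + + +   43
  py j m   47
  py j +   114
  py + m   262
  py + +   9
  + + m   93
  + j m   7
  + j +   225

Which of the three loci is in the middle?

The two rarest classes, py + + and + j m, are the double crossovers. Comparing them with the parentals, only the m allele has switched, so m is the middle locus and the order is j – m – py.

m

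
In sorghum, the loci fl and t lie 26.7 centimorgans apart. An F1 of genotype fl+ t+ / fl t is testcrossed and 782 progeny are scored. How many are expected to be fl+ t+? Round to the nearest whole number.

287

A map distance of 26.7 centimorgans corresponds to a recombination frequency of 0.267.
The F1 is fl+ t+ / fl t, so fl+ t+ is a parental gamete class with expected frequency (1 − r)/2 = 0.733/2 = 0.3665.
Expected number = 0.3665 × 782 = 286.60 ≈ 287.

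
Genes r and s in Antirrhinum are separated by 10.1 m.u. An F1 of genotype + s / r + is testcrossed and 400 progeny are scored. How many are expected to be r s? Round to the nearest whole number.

A map distance of 10.1 m.u. corresponds to a recombination frequency of 0.101.
The F1 is + s / r +, so r s is a recombinant gamete class with expected frequency r/2 = 0.101/2 = 0.0505.
Expected number = 0.0505 × 400 = 20.20 ≈ 20.

20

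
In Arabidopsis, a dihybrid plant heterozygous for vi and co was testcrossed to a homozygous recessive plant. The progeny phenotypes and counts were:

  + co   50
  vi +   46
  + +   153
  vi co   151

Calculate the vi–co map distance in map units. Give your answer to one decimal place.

The two most frequent classes, + + (153) and vi co (151), are the parental types, so the F1 was + + / vi co.
The recombinant classes are + co and vi +: 50 + 46 = 96.
Recombination frequency = 96/400 = 0.2400 ≈ 24.0%, i.e. 24.0 map units.

24.0 map units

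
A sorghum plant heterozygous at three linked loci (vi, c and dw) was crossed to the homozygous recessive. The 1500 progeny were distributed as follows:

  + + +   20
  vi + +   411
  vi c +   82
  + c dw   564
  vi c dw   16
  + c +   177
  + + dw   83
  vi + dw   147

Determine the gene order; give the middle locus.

The two most frequent reciprocal classes, vi + + and + c dw, are the parental types, so the F1 was vi + + / + c dw.
The two rarest classes, + + + and vi c dw, are the double crossovers. Comparing them with the parentals, only the vi allele has switched, so vi is the middle locus and the order is c – vi – dw.

vi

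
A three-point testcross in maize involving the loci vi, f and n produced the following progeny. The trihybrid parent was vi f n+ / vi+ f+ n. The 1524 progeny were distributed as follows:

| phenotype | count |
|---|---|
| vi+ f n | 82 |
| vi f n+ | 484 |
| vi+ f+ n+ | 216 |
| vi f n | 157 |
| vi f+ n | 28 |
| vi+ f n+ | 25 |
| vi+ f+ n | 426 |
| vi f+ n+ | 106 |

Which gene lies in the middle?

vi

The two rarest classes, vi+ f n+ and vi f+ n, are the double crossovers. Comparing them with the parentals, only the vi allele has switched, so vi is the middle locus and the order is f – vi – n.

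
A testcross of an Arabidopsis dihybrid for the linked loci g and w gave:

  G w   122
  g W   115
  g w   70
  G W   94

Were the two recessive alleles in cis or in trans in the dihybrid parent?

trans

The two most frequent classes are G w (122) and g W (115); these are the parental (non-recombinant) types.
So the F1 carried G w on one chromosome and g W on the other — the recessive alleles are on opposite chromosomes (trans / repulsion).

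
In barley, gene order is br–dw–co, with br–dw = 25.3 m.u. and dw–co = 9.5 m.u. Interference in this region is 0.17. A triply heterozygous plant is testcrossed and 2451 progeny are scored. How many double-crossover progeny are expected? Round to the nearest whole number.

49

Map distances give recombination frequencies of 0.253 and 0.095 for the two intervals.
With interference 0.17 (so coincidence = 0.83), expected double-crossover frequency = 0.253 × 0.095 × 0.83 = 0.01995.
Expected number = 0.01995 × 2451 = 48.90 ≈ 49.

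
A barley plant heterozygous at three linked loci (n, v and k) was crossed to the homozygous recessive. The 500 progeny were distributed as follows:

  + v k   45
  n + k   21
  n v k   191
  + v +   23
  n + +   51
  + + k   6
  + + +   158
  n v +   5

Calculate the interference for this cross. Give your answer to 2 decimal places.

The two most frequent reciprocal classes, + + + and n v k, are the parental types, so the F1 was + + + / n v k.
The two rarest classes, + + k and n v +, are the double crossovers. Comparing them with the parentals, only the k allele has switched, so k is the middle locus and the order is v – k – n.
v–k: (44 + 11)/500 = 0.1100; k–n: (96 + 11)/500 = 0.2140.
Expected DCO frequency = 0.1100 × 0.2140 ≈ 0.02354; observed = 11/500 ≈ 0.02200.
Coefficient of coincidence = 0.02200/0.02354 ≈ 0.93; interference = 1 − 0.93 = 0.07.

0.07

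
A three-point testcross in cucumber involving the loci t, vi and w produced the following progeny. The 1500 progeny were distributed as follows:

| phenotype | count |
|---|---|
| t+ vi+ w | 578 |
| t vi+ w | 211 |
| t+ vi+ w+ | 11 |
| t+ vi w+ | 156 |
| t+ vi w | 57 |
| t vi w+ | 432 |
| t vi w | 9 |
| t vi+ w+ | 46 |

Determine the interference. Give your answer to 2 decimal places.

The two most frequent reciprocal classes, t vi w+ and t+ vi+ w, are the parental types, so the F1 was t vi w+ / t+ vi+ w.
The two rarest classes, t vi w and t+ vi+ w+, are the double crossovers. Comparing them with the parentals, only the w allele has switched, so w is the middle locus and the order is t – w – vi.
t–w: (367 + 20)/1500 = 0.2580; w–vi: (103 + 20)/1500 = 0.0820.
Expected DCO frequency = 0.2580 × 0.0820 ≈ 0.02116; observed = 20/1500 ≈ 0.01333.
Coefficient of coincidence = 0.01333/0.02116 ≈ 0.63; interference = 1 − 0.63 = 0.37.

0.37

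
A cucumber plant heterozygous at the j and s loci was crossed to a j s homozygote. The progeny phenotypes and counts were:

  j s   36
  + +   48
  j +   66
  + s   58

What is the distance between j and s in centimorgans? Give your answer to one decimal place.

The two most frequent classes, + s (58) and j + (66), are the parental types, so the F1 was + s / j +.
The recombinant classes are + + and j s: 48 + 36 = 84.
Recombination frequency = 84/208 = 0.4038 ≈ 40.4%, i.e. 40.4 centimorgans.

40.4 centimorgans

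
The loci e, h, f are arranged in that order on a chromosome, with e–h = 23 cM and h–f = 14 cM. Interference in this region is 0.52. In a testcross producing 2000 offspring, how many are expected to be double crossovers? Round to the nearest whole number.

31

Map distances give recombination frequencies of 0.230 and 0.140 for the two intervals.
With interference 0.52 (so coincidence = 0.48), expected double-crossover frequency = 0.230 × 0.140 × 0.48 = 0.01546.
Expected number = 0.01546 × 2000 = 30.91 ≈ 31.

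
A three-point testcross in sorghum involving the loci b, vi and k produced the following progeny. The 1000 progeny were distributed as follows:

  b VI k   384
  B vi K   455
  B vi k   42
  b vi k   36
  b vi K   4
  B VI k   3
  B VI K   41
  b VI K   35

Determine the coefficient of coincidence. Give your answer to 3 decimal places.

0.992

The two most frequent reciprocal classes, b VI k and B vi K, are the parental types, so the F1 was b VI k / B vi K.
The two rarest classes, B VI k and b vi K, are the double crossovers. Comparing them with the parentals, only the b allele has switched, so b is the middle locus and the order is k – b – vi.
k–b: (77 + 7)/1000 = 0.0840; b–vi: (77 + 7)/1000 = 0.0840.
Expected DCO frequency = 0.0840 × 0.0840 ≈ 0.00706; observed = 7/1000 ≈ 0.00700.
Coefficient of coincidence = 0.00700/0.00706 ≈ 0.992.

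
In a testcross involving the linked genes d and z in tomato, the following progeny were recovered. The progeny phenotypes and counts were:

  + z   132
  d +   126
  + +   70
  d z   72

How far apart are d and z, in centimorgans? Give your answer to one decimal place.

The two most frequent classes, + z (132) and d + (126), are the parental types, so the F1 was + z / d +.
The recombinant classes are + + and d z: 70 + 72 = 142.
Recombination frequency = 142/400 = 0.3550 ≈ 35.5%, i.e. 35.5 centimorgans.

35.5 centimorgans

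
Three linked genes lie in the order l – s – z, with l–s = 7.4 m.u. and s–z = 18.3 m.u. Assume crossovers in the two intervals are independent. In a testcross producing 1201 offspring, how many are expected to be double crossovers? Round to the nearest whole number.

Map distances give recombination frequencies of 0.074 and 0.183 for the two intervals.
With no interference, expected double-crossover frequency = 0.074 × 0.183 = 0.01354.
Expected number = 0.01354 × 1201 = 16.26 ≈ 16.

16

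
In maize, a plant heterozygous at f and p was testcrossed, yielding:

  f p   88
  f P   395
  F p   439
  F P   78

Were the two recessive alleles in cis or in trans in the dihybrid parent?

trans

The two most frequent classes are F p (439) and f P (395); these are the parental (non-recombinant) types.
So the F1 carried F p on one chromosome and f P on the other — the recessive alleles are on opposite chromosomes (trans / repulsion).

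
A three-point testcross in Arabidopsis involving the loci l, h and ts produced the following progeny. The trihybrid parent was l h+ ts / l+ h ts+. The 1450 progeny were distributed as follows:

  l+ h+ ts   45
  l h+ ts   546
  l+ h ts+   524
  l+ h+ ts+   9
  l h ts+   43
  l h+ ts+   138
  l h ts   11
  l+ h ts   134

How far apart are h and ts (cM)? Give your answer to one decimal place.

The two rarest classes, l h ts and l+ h+ ts+, are the double crossovers. Comparing them with the parentals, only the h allele has switched, so h is the middle locus and the order is l – h – ts.
Crossovers in the h–ts interval produce the single-crossover classes l h+ ts+ and l+ h ts (138 + 134 = 272) plus the double crossovers (20).
RF(h–ts) = (272 + 20) / 1450 = 292/1450 = 0.2014 → 20.1 cM.

20.1 cM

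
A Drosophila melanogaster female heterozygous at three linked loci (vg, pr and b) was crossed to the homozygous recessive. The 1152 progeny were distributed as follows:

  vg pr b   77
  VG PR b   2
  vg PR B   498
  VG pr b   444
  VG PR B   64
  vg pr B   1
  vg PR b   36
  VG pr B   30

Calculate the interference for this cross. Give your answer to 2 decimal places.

0.65

The two most frequent reciprocal classes, VG pr b and vg PR B, are the parental types, so the F1 was VG pr b / vg PR B.
The two rarest classes, VG PR b and vg pr B, are the double crossovers. Comparing them with the parentals, only the pr allele has switched, so pr is the middle locus and the order is b – pr – vg.
b–pr: (66 + 3)/1152 = 0.0599; pr–vg: (141 + 3)/1152 = 0.1250.
Expected DCO frequency = 0.0599 × 0.1250 ≈ 0.00749; observed = 3/1152 ≈ 0.00260.
Coefficient of coincidence = 0.00260/0.00749 ≈ 0.35; interference = 1 − 0.35 = 0.65.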